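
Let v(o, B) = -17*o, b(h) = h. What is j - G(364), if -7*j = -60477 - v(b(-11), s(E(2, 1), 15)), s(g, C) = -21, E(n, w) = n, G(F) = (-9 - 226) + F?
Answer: 59761/7 ≈ 8537.3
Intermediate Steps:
G(F) = -235 + F
j = 60664/7 (j = -(-60477 - (-17)*(-11))/7 = -(-60477 - 1*187)/7 = -(-60477 - 187)/7 = -⅐*(-60664) = 60664/7 ≈ 8666.3)
j - G(364) = 60664/7 - (-235 + 364) = 60664/7 - 1*129 = 60664/7 - 129 = 59761/7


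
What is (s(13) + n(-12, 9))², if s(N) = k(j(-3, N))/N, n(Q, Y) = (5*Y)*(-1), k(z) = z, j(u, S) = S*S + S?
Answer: 961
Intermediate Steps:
j(u, S) = S + S² (j(u, S) = S² + S = S + S²)
n(Q, Y) = -5*Y
s(N) = 1 + N (s(N) = (N*(1 + N))/N = 1 + N)
(s(13) + n(-12, 9))² = ((1 + 13) - 5*9)² = (14 - 45)² = (-31)² = 961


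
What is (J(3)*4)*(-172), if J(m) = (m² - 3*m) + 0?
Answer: 0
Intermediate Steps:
J(m) = m² - 3*m
(J(3)*4)*(-172) = ((3*(-3 + 3))*4)*(-172) = ((3*0)*4)*(-172) = (0*4)*(-172) = 0*(-172) = 0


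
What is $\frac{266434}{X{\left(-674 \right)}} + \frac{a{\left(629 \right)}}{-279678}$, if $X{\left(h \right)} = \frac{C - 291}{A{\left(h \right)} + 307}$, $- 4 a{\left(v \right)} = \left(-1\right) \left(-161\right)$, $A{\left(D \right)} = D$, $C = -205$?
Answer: $\frac{122086037002}{619287} \approx 1.9714 \cdot 10^{5}$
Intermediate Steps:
$a{\left(v \right)} = - \frac{161}{4}$ ($a{\left(v \right)} = - \frac{\left(-1\right) \left(-161\right)}{4} = \left(- \frac{1}{4}\right) 161 = - \frac{161}{4}$)
$X{\left(h \right)} = - \frac{496}{307 + h}$ ($X{\left(h \right)} = \frac{-205 - 291}{h + 307} = - \frac{496}{307 + h}$)
$\frac{266434}{X{\left(-674 \right)}} + \frac{a{\left(629 \right)}}{-279678} = \frac{266434}{\left(-496\right) \frac{1}{307 - 674}} - \frac{161}{4 \left(-279678\right)} = \frac{266434}{\left(-496\right) \frac{1}{-367}} - - \frac{23}{159816} = \frac{266434}{\left(-496\right) \left(- \frac{1}{367}\right)} + \frac{23}{159816} = \frac{266434}{\frac{496}{367}} + \frac{23}{159816} = 266434 \cdot \frac{367}{496} + \frac{23}{159816} = \frac{48890639}{248} + \frac{23}{159816} = \frac{122086037002}{619287}$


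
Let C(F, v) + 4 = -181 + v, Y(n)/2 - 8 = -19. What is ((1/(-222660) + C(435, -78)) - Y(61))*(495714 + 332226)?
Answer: -740468980739/3711 ≈ -1.9953e+8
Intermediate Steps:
Y(n) = -22 (Y(n) = 16 + 2*(-19) = 16 - 38 = -22)
C(F, v) = -185 + v (C(F, v) = -4 + (-181 + v) = -185 + v)
((1/(-222660) + C(435, -78)) - Y(61))*(495714 + 332226) = ((1/(-222660) + (-185 - 78)) - 1*(-22))*(495714 + 332226) = ((-1/222660 - 263) + 22)*827940 = (-58559581/222660 + 22)*827940 = -53661061/222660*827940 = -740468980739/3711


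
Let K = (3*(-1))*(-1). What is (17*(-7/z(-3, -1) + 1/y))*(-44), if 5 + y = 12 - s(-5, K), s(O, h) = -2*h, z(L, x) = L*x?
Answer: 65824/39 ≈ 1687.8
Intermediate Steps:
K = 3 (K = -3*(-1) = 3)
y = 13 (y = -5 + (12 - (-2)*3) = -5 + (12 - 1*(-6)) = -5 + (12 + 6) = -5 + 18 = 13)
(17*(-7/z(-3, -1) + 1/y))*(-44) = (17*(-7/((-3*(-1))) + 1/13))*(-44) = (17*(-7/3 + 1*(1/13)))*(-44) = (17*(-7*⅓ + 1/13))*(-44) = (17*(-7/3 + 1/13))*(-44) = (17*(-88/39))*(-44) = -1496/39*(-44) = 65824/39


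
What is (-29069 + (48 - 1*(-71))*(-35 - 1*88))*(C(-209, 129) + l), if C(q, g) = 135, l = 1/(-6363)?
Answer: -37543628824/6363 ≈ -5.9003e+6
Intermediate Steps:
l = -1/6363 ≈ -0.00015716
(-29069 + (48 - 1*(-71))*(-35 - 1*88))*(C(-209, 129) + l) = (-29069 + (48 - 1*(-71))*(-35 - 1*88))*(135 - 1/6363) = (-29069 + (48 + 71)*(-35 - 88))*(859004/6363) = (-29069 + 119*(-123))*(859004/6363) = (-29069 - 14637)*(859004/6363) = -43706*859004/6363 = -37543628824/6363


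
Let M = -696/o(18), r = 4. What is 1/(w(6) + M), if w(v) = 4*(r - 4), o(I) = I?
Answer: -3/116 ≈ -0.025862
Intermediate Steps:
w(v) = 0 (w(v) = 4*(4 - 4) = 4*0 = 0)
M = -116/3 (M = -696/18 = -696*1/18 = -116/3 ≈ -38.667)
1/(w(6) + M) = 1/(0 - 116/3) = 1/(-116/3) = -3/116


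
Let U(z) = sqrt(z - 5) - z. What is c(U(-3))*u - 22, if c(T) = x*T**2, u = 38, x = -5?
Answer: -212 - 2280*I*sqrt(2) ≈ -212.0 - 3224.4*I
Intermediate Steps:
U(z) = sqrt(-5 + z) - z
c(T) = -5*T**2
c(U(-3))*u - 22 = -5*(sqrt(-5 - 3) - 1*(-3))**2*38 - 22 = -5*(sqrt(-8) + 3)**2*38 - 22 = -5*(2*I*sqrt(2) + 3)**2*38 - 22 = -5*(3 + 2*I*sqrt(2))**2*38 - 22 = -190*(3 + 2*I*sqrt(2))**2 - 22 = -22 - 190*(3 + 2*I*sqrt(2))**2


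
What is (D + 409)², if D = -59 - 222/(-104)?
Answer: 335292721/2704 ≈ 1.2400e+5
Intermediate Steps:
D = -2957/52 (D = -59 - 222*(-1)/104 = -59 - 1*(-111/52) = -59 + 111/52 = -2957/52 ≈ -56.865)
(D + 409)² = (-2957/52 + 409)² = (18311/52)² = 335292721/2704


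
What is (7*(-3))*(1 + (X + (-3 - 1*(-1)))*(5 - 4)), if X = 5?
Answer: -84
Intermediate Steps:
(7*(-3))*(1 + (X + (-3 - 1*(-1)))*(5 - 4)) = (7*(-3))*(1 + (5 + (-3 - 1*(-1)))*(5 - 4)) = -21*(1 + (5 + (-3 + 1))*1) = -21*(1 + (5 - 2)*1) = -21*(1 + 3*1) = -21*(1 + 3) = -21*4 = -84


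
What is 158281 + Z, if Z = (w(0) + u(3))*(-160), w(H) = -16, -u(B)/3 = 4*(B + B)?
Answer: 172361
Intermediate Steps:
u(B) = -24*B (u(B) = -12*(B + B) = -12*2*B = -24*B)
Z = 14080 (Z = (-16 - 24*3)*(-160) = (-16 - 72)*(-160) = -88*(-160) = 14080)
158281 + Z = 158281 + 14080 = 172361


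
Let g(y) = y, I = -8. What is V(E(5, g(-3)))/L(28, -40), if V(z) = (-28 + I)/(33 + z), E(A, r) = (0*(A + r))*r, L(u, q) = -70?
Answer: 6/385 ≈ 0.015584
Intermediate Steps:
E(A, r) = 0 (E(A, r) = 0*r = 0)
V(z) = -36/(33 + z) (V(z) = (-28 - 8)/(33 + z) = -36/(33 + z))
V(E(5, g(-3)))/L(28, -40) = -36/(33 + 0)/(-70) = -36/33*(-1/70) = -36*1/33*(-1/70) = -12/11*(-1/70) = 6/385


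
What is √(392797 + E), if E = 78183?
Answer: 2*√117745 ≈ 686.28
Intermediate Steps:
√(392797 + E) = √(392797 + 78183) = √470980 = 2*√117745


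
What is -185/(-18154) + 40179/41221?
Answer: 737035451/748326034 ≈ 0.98491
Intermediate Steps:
-185/(-18154) + 40179/41221 = -185*(-1/18154) + 40179*(1/41221) = 185/18154 + 40179/41221 = 737035451/748326034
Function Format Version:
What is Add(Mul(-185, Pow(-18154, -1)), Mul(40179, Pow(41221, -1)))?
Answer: Rational(737035451, 748326034) ≈ 0.98491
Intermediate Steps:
Add(Mul(-185, Pow(-18154, -1)), Mul(40179, Pow(41221, -1))) = Add(Mul(-185, Rational(-1, 18154)), Mul(40179, Rational(1, 41221))) = Add(Rational(185, 18154), Rational(40179, 41221)) = Rational(737035451, 748326034)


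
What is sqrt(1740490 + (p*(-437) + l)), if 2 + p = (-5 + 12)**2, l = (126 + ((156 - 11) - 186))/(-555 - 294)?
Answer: sqrt(1239742328586)/849 ≈ 1311.5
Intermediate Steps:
l = -85/849 (l = (126 + (145 - 186))/(-849) = (126 - 41)*(-1/849) = 85*(-1/849) = -85/849 ≈ -0.10012)
p = 47 (p = -2 + (-5 + 12)**2 = -2 + 7**2 = -2 + 49 = 47)
sqrt(1740490 + (p*(-437) + l)) = sqrt(1740490 + (47*(-437) - 85/849)) = sqrt(1740490 + (-20539 - 85/849)) = sqrt(1740490 - 17437696/849) = sqrt(1460238314/849) = sqrt(1239742328586)/849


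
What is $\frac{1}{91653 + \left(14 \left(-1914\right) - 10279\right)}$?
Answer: $\frac{1}{54578} \approx 1.8322 \cdot 10^{-5}$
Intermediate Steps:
$\frac{1}{91653 + \left(14 \left(-1914\right) - 10279\right)} = \frac{1}{91653 - 37075} = \frac{1}{54578}$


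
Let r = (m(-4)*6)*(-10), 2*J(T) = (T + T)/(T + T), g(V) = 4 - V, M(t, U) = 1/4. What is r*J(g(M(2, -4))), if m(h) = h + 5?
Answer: -30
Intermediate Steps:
m(h) = 5 + h
M(t, U) = 1/4
J(T) = 1/2 (J(T) = ((T + T)/(T + T))/2 = ((2*T)/((2*T)))/2 = ((2*T)*(1/(2*T)))/2 = (1/2)*1 = 1/2)
r = -60 (r = ((5 - 4)*6)*(-10) = (1*6)*(-10) = 6*(-10) = -60)
r*J(g(M(2, -4))) = -60*1/2 = -30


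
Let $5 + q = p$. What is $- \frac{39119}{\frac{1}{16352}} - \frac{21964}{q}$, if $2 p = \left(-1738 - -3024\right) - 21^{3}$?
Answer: $- \frac{5107795951752}{7985} \approx -6.3967 \cdot 10^{8}$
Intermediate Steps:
$p = - \frac{7975}{2}$ ($p = \frac{\left(-1738 - -3024\right) - 21^{3}}{2} = \frac{\left(-1738 + 3024\right) - 9261}{2} = \frac{1286 - 9261}{2} = \frac{1}{2} \left(-7975\right) = - \frac{7975}{2} \approx -3987.5$)
$q = - \frac{7985}{2}$ ($q = -5 - \frac{7975}{2} = - \frac{7985}{2} \approx -3992.5$)
$- \frac{39119}{\frac{1}{16352}} - \frac{21964}{q} = - \frac{39119}{\frac{1}{16352}} - \frac{21964}{- \frac{7985}{2}} = - 39119 \frac{1}{\frac{1}{16352}} - - \frac{43928}{7985} = \left(-39119\right) 16352 + \frac{43928}{7985} = -639673888 + \frac{43928}{7985} = - \frac{5107795951752}{7985}$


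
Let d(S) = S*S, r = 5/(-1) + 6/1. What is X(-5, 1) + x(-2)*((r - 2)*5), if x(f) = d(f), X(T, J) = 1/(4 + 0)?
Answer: -79/4 ≈ -19.750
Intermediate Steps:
X(T, J) = 1/4
r = 1 (r = 5*(-1) + 6*1 = -5 + 6 = 1)
d(S) = S**2
x(f) = f**2
X(-5, 1) + x(-2)*((r - 2)*5) = 1/4 + (-2)**2*((1 - 2)*5) = 1/4 + 4*(-1*5) = 1/4 + 4*(-5) = 1/4 - 20 = -79/4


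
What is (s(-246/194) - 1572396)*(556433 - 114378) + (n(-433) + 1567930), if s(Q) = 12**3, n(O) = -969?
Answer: -694320075779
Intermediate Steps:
s(Q) = 1728
(s(-246/194) - 1572396)*(556433 - 114378) + (n(-433) + 1567930) = (1728 - 1572396)*(556433 - 114378) + (-969 + 1567930) = -1570668*442055 + 1566961 = -694321642740 + 1566961 = -694320075779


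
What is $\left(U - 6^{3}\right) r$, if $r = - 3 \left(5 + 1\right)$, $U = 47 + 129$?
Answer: $720$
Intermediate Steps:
$U = 176$
$r = -18$ ($r = \left(-3\right) 6 = -18$)
$\left(U - 6^{3}\right) r = \left(176 - 6^{3}\right) \left(-18\right) = \left(176 - 216\right) \left(-18\right) = \left(-40\right) \left(-18\right) = 720$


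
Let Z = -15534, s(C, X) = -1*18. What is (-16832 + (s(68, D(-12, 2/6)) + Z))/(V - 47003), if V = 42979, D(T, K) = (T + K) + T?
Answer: 4048/503 ≈ 8.0477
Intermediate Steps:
D(T, K) = K + 2*T (D(T, K) = (K + T) + T = K + 2*T)
s(C, X) = -18
(-16832 + (s(68, D(-12, 2/6)) + Z))/(V - 47003) = (-16832 + (-18 - 15534))/(42979 - 47003) = (-16832 - 15552)/(-4024) = -32384*(-1/4024) = 4048/503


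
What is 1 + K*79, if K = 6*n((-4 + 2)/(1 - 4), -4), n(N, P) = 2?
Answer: 949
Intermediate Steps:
K = 12 (K = 6*2 = 12)
1 + K*79 = 1 + 12*79 = 1 + 948 = 949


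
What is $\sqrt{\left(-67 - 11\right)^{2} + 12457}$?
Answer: $\sqrt{18541} \approx 136.17$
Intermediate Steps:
$\sqrt{\left(-67 - 11\right)^{2} + 12457} = \sqrt{\left(-78\right)^{2} + 12457} = \sqrt{6084 + 12457} = \sqrt{18541}$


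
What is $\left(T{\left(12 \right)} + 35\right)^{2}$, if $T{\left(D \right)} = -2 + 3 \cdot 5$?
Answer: $2304$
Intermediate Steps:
$T{\left(D \right)} = 13$ ($T{\left(D \right)} = -2 + 15 = 13$)
$\left(T{\left(12 \right)} + 35\right)^{2} = \left(13 + 35\right)^{2} = 48^{2} = 2304$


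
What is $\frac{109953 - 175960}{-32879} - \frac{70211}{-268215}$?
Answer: $\frac{20012534974}{8818640985} \approx 2.2693$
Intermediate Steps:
$\frac{109953 - 175960}{-32879} - \frac{70211}{-268215} = \left(109953 - 175960\right) \left(- \frac{1}{32879}\right) - - \frac{70211}{268215} = \left(-66007\right) \left(- \frac{1}{32879}\right) + \frac{70211}{268215} = \frac{66007}{32879} + \frac{70211}{268215} = \frac{20012534974}{8818640985}$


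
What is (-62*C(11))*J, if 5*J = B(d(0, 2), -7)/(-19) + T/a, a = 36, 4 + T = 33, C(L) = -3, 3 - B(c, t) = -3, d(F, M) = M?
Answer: 2077/114 ≈ 18.219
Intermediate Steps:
B(c, t) = 6 (B(c, t) = 3 - 1*(-3) = 3 + 3 = 6)
T = 29 (T = -4 + 33 = 29)
J = 67/684 (J = (6/(-19) + 29/36)/5 = (6*(-1/19) + 29*(1/36))/5 = (-6/19 + 29/36)/5 = (⅕)*(335/684) = 67/684 ≈ 0.097953)
(-62*C(11))*J = -62*(-3)*(67/684) = 186*(67/684) = 2077/114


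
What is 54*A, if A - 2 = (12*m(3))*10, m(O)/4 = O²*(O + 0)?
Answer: 699948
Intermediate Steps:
m(O) = 4*O³ (m(O) = 4*(O²*(O + 0)) = 4*(O²*O) = 4*O³)
A = 12962 (A = 2 + (12*(4*3³))*10 = 2 + (12*(4*27))*10 = 2 + (12*108)*10 = 2 + 1296*10 = 2 + 12960 = 12962)
54*A = 54*12962 = 699948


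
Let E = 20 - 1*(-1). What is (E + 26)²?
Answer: 2209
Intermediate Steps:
E = 21 (E = 20 + 1 = 21)
(E + 26)² = (21 + 26)² = 47² = 2209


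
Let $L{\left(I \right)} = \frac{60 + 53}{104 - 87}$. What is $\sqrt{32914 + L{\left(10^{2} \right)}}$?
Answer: $\frac{\sqrt{9514067}}{17} \approx 181.44$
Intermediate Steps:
$L{\left(I \right)} = \frac{113}{17}$
$\sqrt{32914 + L{\left(10^{2} \right)}} = \sqrt{32914 + \frac{113}{17}} = \sqrt{\frac{559651}{17}} = \frac{\sqrt{9514067}}{17}$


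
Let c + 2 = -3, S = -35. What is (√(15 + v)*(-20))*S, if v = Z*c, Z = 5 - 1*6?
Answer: 1400*√5 ≈ 3130.5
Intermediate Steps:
c = -5 (c = -2 - 3 = -5)
Z = -1 (Z = 5 - 6 = -1)
v = 5 (v = -1*(-5) = 5)
(√(15 + v)*(-20))*S = (√(15 + 5)*(-20))*(-35) = (√20*(-20))*(-35) = ((2*√5)*(-20))*(-35) = -40*√5*(-35) = 1400*√5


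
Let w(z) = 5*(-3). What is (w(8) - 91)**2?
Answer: 11236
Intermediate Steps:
w(z) = -15
(w(8) - 91)**2 = (-15 - 91)**2 = (-106)**2 = 11236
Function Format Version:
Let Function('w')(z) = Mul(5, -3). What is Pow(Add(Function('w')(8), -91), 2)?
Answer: 11236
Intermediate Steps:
Function('w')(z) = -15
Pow(Add(Function('w')(8), -91), 2) = Pow(Add(-15, -91), 2) = Pow(-106, 2) = 11236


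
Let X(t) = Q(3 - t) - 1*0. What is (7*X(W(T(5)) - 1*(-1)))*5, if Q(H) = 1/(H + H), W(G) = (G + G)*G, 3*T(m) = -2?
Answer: 63/4 ≈ 15.750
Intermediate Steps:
T(m) = -⅔ (T(m) = (⅓)*(-2) = -⅔)
W(G) = 2*G² (W(G) = (2*G)*G = 2*G²)
Q(H) = 1/(2*H)
X(t) = 1/(2*(3 - t)) (X(t) = 1/(2*(3 - t)) - 1*0 = 1/(2*(3 - t)) + 0 = 1/(2*(3 - t)))
(7*X(W(T(5)) - 1*(-1)))*5 = (7*(-1/(-6 + 2*(2*(-⅔)² - 1*(-1)))))*5 = (7*(-1/(-6 + 2*(2*(4/9) + 1))))*5 = (7*(-1/(-6 + 2*(8/9 + 1))))*5 = (7*(-1/(-6 + 2*(17/9))))*5 = (7*(-1/(-6 + 34/9)))*5 = (7*(-1/(-20/9)))*5 = (7*(-1*(-9/20)))*5 = (7*(9/20))*5 = (63/20)*5 = 63/4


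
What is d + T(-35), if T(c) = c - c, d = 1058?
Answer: 1058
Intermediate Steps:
T(c) = 0
d + T(-35) = 1058 + 0 = 1058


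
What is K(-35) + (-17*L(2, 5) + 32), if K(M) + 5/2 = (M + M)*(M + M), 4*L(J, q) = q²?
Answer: 19293/4 ≈ 4823.3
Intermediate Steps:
L(J, q) = q²/4
K(M) = -5/2 + 4*M² (K(M) = -5/2 + (M + M)*(M + M) = -5/2 + (2*M)*(2*M) = -5/2 + 4*M²)
K(-35) + (-17*L(2, 5) + 32) = (-5/2 + 4*(-35)²) + (-17*5²/4 + 32) = (-5/2 + 4*1225) + (-17*25/4 + 32) = (-5/2 + 4900) + (-17*25/4 + 32) = 9795/2 + (-425/4 + 32) = 9795/2 - 297/4 = 19293/4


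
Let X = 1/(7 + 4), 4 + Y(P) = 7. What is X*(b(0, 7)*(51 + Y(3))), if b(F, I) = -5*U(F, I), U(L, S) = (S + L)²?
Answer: -13230/11 ≈ -1202.7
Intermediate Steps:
U(L, S) = (L + S)²
Y(P) = 3 (Y(P) = -4 + 7 = 3)
X = 1/11 ≈ 0.090909
b(F, I) = -5*(F + I)²
X*(b(0, 7)*(51 + Y(3))) = ((-5*(0 + 7)²)*(51 + 3))/11 = (-5*7²*54)/11 = (-5*49*54)/11 = (-245*54)/11 = (1/11)*(-13230) = -13230/11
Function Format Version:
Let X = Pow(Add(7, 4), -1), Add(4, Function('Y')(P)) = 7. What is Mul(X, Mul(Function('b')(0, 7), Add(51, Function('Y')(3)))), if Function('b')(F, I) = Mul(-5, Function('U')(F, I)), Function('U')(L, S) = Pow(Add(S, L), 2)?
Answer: Rational(-13230, 11) ≈ -1202.7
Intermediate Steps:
Function('U')(L, S) = Pow(Add(L, S), 2)
Function('Y')(P) = 3 (Function('Y')(P) = Add(-4, 7) = 3)
X = Rational(1, 11) (X = Pow(11, -1) = Rational(1, 11) ≈ 0.090909)
Function('b')(F, I) = Mul(-5, Pow(Add(F, I), 2))
Mul(X, Mul(Function('b')(0, 7), Add(51, Function('Y')(3)))) = Mul(Rational(1, 11), Mul(Mul(-5, Pow(Add(0, 7), 2)), Add(51, 3))) = Mul(Rational(1, 11), Mul(Mul(-5, Pow(7, 2)), 54)) = Mul(Rational(1, 11), Mul(Mul(-5, 49), 54)) = Mul(Rational(1, 11), Mul(-245, 54)) = Mul(Rational(1, 11), -13230) = Rational(-13230, 11)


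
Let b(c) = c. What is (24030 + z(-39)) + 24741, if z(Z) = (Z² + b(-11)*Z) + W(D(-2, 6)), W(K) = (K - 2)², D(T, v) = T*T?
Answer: 50725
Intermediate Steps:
D(T, v) = T²
W(K) = (-2 + K)²
z(Z) = 4 + Z² - 11*Z (z(Z) = (Z² - 11*Z) + (-2 + (-2)²)² = (Z² - 11*Z) + (-2 + 4)² = (Z² - 11*Z) + 2² = (Z² - 11*Z) + 4 = 4 + Z² - 11*Z)
(24030 + z(-39)) + 24741 = (24030 + (4 + (-39)² - 11*(-39))) + 24741 = (24030 + (4 + 1521 + 429)) + 24741 = (24030 + 1954) + 24741 = 25984 + 24741 = 50725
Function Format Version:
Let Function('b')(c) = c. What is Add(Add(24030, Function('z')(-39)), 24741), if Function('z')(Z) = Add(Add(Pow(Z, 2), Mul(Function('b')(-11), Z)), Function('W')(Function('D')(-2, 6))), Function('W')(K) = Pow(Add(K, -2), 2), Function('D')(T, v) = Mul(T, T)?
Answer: 50725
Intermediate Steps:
Function('D')(T, v) = Pow(T, 2)
Function('W')(K) = Pow(Add(-2, K), 2)
Function('z')(Z) = Add(4, Pow(Z, 2), Mul(-11, Z)) (Function('z')(Z) = Add(Add(Pow(Z, 2), Mul(-11, Z)), Pow(Add(-2, Pow(-2, 2)), 2)) = Add(Add(Pow(Z, 2), Mul(-11, Z)), Pow(Add(-2, 4), 2)) = Add(Add(Pow(Z, 2), Mul(-11, Z)), Pow(2, 2)) = Add(Add(Pow(Z, 2), Mul(-11, Z)), 4) = Add(4, Pow(Z, 2), Mul(-11, Z)))
Add(Add(24030, Function('z')(-39)), 24741) = Add(Add(24030, Add(4, Pow(-39, 2), Mul(-11, -39))), 24741) = Add(Add(24030, Add(4, 1521, 429)), 24741) = Add(Add(24030, 1954), 24741) = Add(25984, 24741) = 50725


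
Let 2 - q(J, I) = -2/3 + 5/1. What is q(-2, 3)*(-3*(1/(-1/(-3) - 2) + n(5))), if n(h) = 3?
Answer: 84/5 ≈ 16.800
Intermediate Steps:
q(J, I) = -7/3 (q(J, I) = 2 - (-2/3 + 5/1) = 2 - (-2*⅓ + 5*1) = 2 - (-⅔ + 5) = 2 - 1*13/3 = 2 - 13/3 = -7/3)
q(-2, 3)*(-3*(1/(-1/(-3) - 2) + n(5))) = -(-7)*(1/(-1/(-3) - 2) + 3) = -(-7)*(1/(-1*(-⅓) - 2) + 3) = -(-7)*(1/(⅓ - 2) + 3) = -(-7)*(1/(-5/3) + 3) = -(-7)*(-⅗ + 3) = -(-7)*12/5 = -7/3*(-36/5) = 84/5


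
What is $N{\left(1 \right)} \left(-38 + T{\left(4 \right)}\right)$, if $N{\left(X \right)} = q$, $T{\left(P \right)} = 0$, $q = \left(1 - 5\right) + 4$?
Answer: $0$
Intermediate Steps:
$q = 0$ ($q = -4 + 4 = 0$)
$N{\left(X \right)} = 0$
$N{\left(1 \right)} \left(-38 + T{\left(4 \right)}\right) = 0 \left(-38 + 0\right) = 0 \left(-38\right) = 0$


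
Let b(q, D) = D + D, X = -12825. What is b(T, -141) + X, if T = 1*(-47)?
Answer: -13107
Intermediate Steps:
T = -47
b(q, D) = 2*D
b(T, -141) + X = 2*(-141) - 12825 = -282 - 12825 = -13107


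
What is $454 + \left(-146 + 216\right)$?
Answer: $524$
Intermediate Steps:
$454 + \left(-146 + 216\right) = 454 + 70 = 524$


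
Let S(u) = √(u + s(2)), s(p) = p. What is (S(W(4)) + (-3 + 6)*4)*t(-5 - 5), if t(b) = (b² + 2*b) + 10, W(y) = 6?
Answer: 1080 + 180*√2 ≈ 1334.6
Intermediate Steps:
t(b) = 10 + b² + 2*b
S(u) = √(2 + u) (S(u) = √(u + 2) = √(2 + u))
(S(W(4)) + (-3 + 6)*4)*t(-5 - 5) = (√(2 + 6) + (-3 + 6)*4)*(10 + (-5 - 5)² + 2*(-5 - 5)) = (√8 + 3*4)*(10 + (-10)² + 2*(-10)) = (2*√2 + 12)*(10 + 100 - 20) = (12 + 2*√2)*90 = 1080 + 180*√2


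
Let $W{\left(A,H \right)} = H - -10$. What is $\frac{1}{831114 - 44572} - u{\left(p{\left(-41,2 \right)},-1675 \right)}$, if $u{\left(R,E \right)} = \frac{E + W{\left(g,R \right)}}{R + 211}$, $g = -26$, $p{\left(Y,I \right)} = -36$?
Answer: $\frac{191129731}{19663550} \approx 9.72$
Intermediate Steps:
$W{\left(A,H \right)} = 10 + H$ ($W{\left(A,H \right)} = H + 10 = 10 + H$)
$u{\left(R,E \right)} = \frac{10 + E + R}{211 + R}$ ($u{\left(R,E \right)} = \frac{E + \left(10 + R\right)}{R + 211} = \frac{10 + E + R}{211 + R}$)
$\frac{1}{831114 - 44572} - u{\left(p{\left(-41,2 \right)},-1675 \right)} = \frac{1}{831114 - 44572} - \frac{10 - 1675 - 36}{211 - 36} = \frac{1}{786542} - \frac{1}{175} \left(-1701\right) = \frac{1}{786542} - - \frac{243}{25} = \frac{1}{786542} + \frac{243}{25} = \frac{191129731}{19663550}$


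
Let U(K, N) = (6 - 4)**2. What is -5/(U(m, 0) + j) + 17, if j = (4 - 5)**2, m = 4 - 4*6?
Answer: 16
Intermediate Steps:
m = -20 (m = 4 - 24 = -20)
j = 1 (j = (-1)**2 = 1)
U(K, N) = 4 (U(K, N) = 2**2 = 4)
-5/(U(m, 0) + j) + 17 = -5/(4 + 1) + 17 = -5/5 + 17 = -5*1/5 + 17 = -1 + 17 = 16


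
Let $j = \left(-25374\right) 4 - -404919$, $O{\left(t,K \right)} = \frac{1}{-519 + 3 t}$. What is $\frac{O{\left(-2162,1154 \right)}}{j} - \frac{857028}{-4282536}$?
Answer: $\frac{151799521138307}{758536378724970} \approx 0.20012$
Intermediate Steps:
$j = 303423$ ($j = -101496 + 404919 = 303423$)
$\frac{O{\left(-2162,1154 \right)}}{j} - \frac{857028}{-4282536} = \frac{\frac{1}{3} \frac{1}{-173 - 2162}}{303423} - \frac{857028}{-4282536} = \frac{1}{3 \left(-2335\right)} \frac{1}{303423} - - \frac{71419}{356878} = \frac{1}{3} \left(- \frac{1}{2335}\right) \frac{1}{303423} + \frac{71419}{356878} = \left(- \frac{1}{7005}\right) \frac{1}{303423} + \frac{71419}{356878} = - \frac{1}{2125478115} + \frac{71419}{356878} = \frac{151799521138307}{758536378724970}$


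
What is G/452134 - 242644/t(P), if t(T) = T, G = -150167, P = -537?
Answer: 4766389679/10556346 ≈ 451.52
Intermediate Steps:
G/452134 - 242644/t(P) = -150167/452134 - 242644/(-537) = -150167*1/452134 - 242644*(-1/537) = -6529/19658 + 242644/537 = 4766389679/10556346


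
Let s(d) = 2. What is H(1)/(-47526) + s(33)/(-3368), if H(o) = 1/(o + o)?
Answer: -6046/10004223 ≈ -0.00060434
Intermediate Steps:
H(o) = 1/(2*o)
H(1)/(-47526) + s(33)/(-3368) = ((½)/1)/(-47526) + 2/(-3368) = ((½)*1)*(-1/47526) + 2*(-1/3368) = (½)*(-1/47526) - 1/1684 = -1/95052 - 1/1684 = -6046/10004223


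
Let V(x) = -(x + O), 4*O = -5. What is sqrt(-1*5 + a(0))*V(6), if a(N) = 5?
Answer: 0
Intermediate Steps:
O = -5/4 (O = (1/4)*(-5) = -5/4 ≈ -1.2500)
V(x) = 5/4 - x (V(x) = -(x - 5/4) = -(-5/4 + x) = 5/4 - x)
sqrt(-1*5 + a(0))*V(6) = sqrt(-1*5 + 5)*(5/4 - 1*6) = sqrt(-5 + 5)*(5/4 - 6) = sqrt(0)*(-19/4) = 0*(-19/4) = 0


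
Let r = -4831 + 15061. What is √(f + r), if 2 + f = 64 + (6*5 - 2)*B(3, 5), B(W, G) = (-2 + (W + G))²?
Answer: 10*√113 ≈ 106.30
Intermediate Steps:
B(W, G) = (-2 + G + W)² (B(W, G) = (-2 + (G + W))² = (-2 + G + W)²)
r = 10230
f = 1070 (f = -2 + (64 + (6*5 - 2)*(-2 + 5 + 3)²) = -2 + (64 + (30 - 2)*6²) = -2 + (64 + 28*36) = -2 + (64 + 1008) = -2 + 1072 = 1070)
√(f + r) = √(1070 + 10230) = √11300 = 10*√113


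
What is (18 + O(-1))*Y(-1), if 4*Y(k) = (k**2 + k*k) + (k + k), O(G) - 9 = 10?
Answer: 0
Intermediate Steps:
O(G) = 19 (O(G) = 9 + 10 = 19)
Y(k) = k/2 + k**2/2 (Y(k) = ((k**2 + k*k) + (k + k))/4 = ((k**2 + k**2) + 2*k)/4 = (2*k**2 + 2*k)/4 = (2*k + 2*k**2)/4 = k/2 + k**2/2)
(18 + O(-1))*Y(-1) = (18 + 19)*((1/2)*(-1)*(1 - 1)) = 37*((1/2)*(-1)*0) = 37*0 = 0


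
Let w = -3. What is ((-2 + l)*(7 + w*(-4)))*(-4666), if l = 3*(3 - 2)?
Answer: -88654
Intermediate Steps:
l = 3 (l = 3*1 = 3)
((-2 + l)*(7 + w*(-4)))*(-4666) = ((-2 + 3)*(7 - 3*(-4)))*(-4666) = (1*(7 + 12))*(-4666) = (1*19)*(-4666) = 19*(-4666) = -88654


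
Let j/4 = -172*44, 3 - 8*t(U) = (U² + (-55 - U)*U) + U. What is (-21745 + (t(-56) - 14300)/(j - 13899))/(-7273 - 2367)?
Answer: 7683869739/3406467520 ≈ 2.2557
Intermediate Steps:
t(U) = 3/8 - U/8 - U²/8 - U*(-55 - U)/8 (t(U) = 3/8 - ((U² + (-55 - U)*U) + U)/8 = 3/8 - ((U² + U*(-55 - U)) + U)/8 = 3/8 - (U + U² + U*(-55 - U))/8 = 3/8 + (-U/8 - U²/8 - U*(-55 - U)/8) = 3/8 - U/8 - U²/8 - U*(-55 - U)/8)
j = -30272 (j = 4*(-172*44) = 4*(-7568) = -30272)
(-21745 + (t(-56) - 14300)/(j - 13899))/(-7273 - 2367) = (-21745 + ((3/8 + (27/4)*(-56)) - 14300)/(-30272 - 13899))/(-7273 - 2367) = (-21745 + ((3/8 - 378) - 14300)/(-44171))/(-9640) = (-21745 + (-3021/8 - 14300)*(-1/44171))*(-1/9640) = (-21745 - 117421/8*(-1/44171))*(-1/9640) = (-21745 + 117421/353368)*(-1/9640) = -7683869739/353368*(-1/9640) = 7683869739/3406467520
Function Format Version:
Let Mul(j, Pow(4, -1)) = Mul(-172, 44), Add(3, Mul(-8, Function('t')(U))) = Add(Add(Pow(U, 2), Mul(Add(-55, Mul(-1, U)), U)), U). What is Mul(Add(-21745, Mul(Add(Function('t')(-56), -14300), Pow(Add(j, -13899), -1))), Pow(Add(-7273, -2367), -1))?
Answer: Rational(7683869739, 3406467520) ≈ 2.2557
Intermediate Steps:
Function('t')(U) = Add(Rational(3, 8), Mul(Rational(-1, 8), U), Mul(Rational(-1, 8), Pow(U, 2)), Mul(Rational(-1, 8), U, Add(-55, Mul(-1, U)))) (Function('t')(U) = Add(Rational(3, 8), Mul(Rational(-1, 8), Add(Add(Pow(U, 2), Mul(Add(-55, Mul(-1, U)), U)), U))) = Add(Rational(3, 8), Mul(Rational(-1, 8), Add(Add(Pow(U, 2), Mul(U, Add(-55, Mul(-1, U)))), U))) = Add(Rational(3, 8), Mul(Rational(-1, 8), Add(U, Pow(U, 2), Mul(U, Add(-55, Mul(-1, U)))))) = Add(Rational(3, 8), Add(Mul(Rational(-1, 8), U), Mul(Rational(-1, 8), Pow(U, 2)), Mul(Rational(-1, 8), U, Add(-55, Mul(-1, U))))) = Add(Rational(3, 8), Mul(Rational(-1, 8), U), Mul(Rational(-1, 8), Pow(U, 2)), Mul(Rational(-1, 8), U, Add(-55, Mul(-1, U)))))
j = -30272 (j = Mul(4, Mul(-172, 44)) = Mul(4, -7568) = -30272)
Mul(Add(-21745, Mul(Add(Function('t')(-56), -14300), Pow(Add(j, -13899), -1))), Pow(Add(-7273, -2367), -1)) = Mul(Add(-21745, Mul(Add(Add(Rational(3, 8), Mul(Rational(27, 4), -56)), -14300), Pow(Add(-30272, -13899), -1))), Pow(Add(-7273, -2367), -1)) = Mul(Add(-21745, Mul(Add(Add(Rational(3, 8), -378), -14300), Pow(-44171, -1))), Pow(-9640, -1)) = Mul(Add(-21745, Mul(Add(Rational(-3021, 8), -14300), Rational(-1, 44171))), Rational(-1, 9640)) = Mul(Add(-21745, Mul(Rational(-117421, 8), Rational(-1, 44171))), Rational(-1, 9640)) = Mul(Add(-21745, Rational(117421, 353368)), Rational(-1, 9640)) = Mul(Rational(-7683869739, 353368), Rational(-1, 9640)) = Rational(7683869739, 3406467520)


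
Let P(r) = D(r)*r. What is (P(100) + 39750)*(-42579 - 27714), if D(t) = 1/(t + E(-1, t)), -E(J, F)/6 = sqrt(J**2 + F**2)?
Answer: -244512812213250/87509 + 10543950*sqrt(10001)/87509 ≈ -2.7941e+9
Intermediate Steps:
E(J, F) = -6*sqrt(F**2 + J**2) (E(J, F) = -6*sqrt(J**2 + F**2) = -6*sqrt(F**2 + J**2))
D(t) = 1/(t - 6*sqrt(1 + t**2)) (D(t) = 1/(t - 6*sqrt(t**2 + (-1)**2)) = 1/(t - 6*sqrt(t**2 + 1)) = 1/(t - 6*sqrt(1 + t**2)))
P(r) = r/(r - 6*sqrt(1 + r**2))
(P(100) + 39750)*(-42579 - 27714) = (100/(100 - 6*sqrt(1 + 100**2)) + 39750)*(-42579 - 27714) = (100/(100 - 6*sqrt(1 + 10000)) + 39750)*(-70293) = (100/(100 - 6*sqrt(10001)) + 39750)*(-70293) = (39750 + 100/(100 - 6*sqrt(10001)))*(-70293) = -2794146750 - 7029300/(100 - 6*sqrt(10001))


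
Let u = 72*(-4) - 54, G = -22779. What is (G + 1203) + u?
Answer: -21918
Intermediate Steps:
u = -342 (u = -288 - 54 = -342)
(G + 1203) + u = (-22779 + 1203) - 342 = -21576 - 342 = -21918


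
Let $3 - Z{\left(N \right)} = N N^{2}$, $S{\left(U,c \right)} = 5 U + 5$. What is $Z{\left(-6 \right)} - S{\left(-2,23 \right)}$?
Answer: $224$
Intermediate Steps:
$S{\left(U,c \right)} = 5 + 5 U$
$Z{\left(N \right)} = 3 - N^{3}$ ($Z{\left(N \right)} = 3 - N N^{2} = 3 - N^{3}$)
$Z{\left(-6 \right)} - S{\left(-2,23 \right)} = \left(3 - \left(-6\right)^{3}\right) - \left(5 + 5 \left(-2\right)\right) = \left(3 - -216\right) - \left(5 - 10\right) = \left(3 + 216\right) - -5 = 219 + 5 = 224$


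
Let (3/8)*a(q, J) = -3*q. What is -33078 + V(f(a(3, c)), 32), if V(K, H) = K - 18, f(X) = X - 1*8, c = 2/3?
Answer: -33128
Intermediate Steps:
c = ⅔ (c = (⅓)*2 = ⅔ ≈ 0.66667)
a(q, J) = -8*q (a(q, J) = 8*(-3*q)/3 = -8*q)
f(X) = -8 + X (f(X) = X - 8 = -8 + X)
V(K, H) = -18 + K
-33078 + V(f(a(3, c)), 32) = -33078 + (-18 + (-8 - 8*3)) = -33078 + (-18 + (-8 - 24)) = -33078 + (-18 - 32) = -33078 - 50 = -33128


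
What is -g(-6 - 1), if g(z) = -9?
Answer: 9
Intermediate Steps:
-g(-6 - 1) = -1*(-9) = 9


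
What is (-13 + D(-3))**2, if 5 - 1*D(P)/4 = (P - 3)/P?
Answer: 1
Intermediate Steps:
D(P) = 20 - 4*(-3 + P)/P (D(P) = 20 - 4*(P - 3)/P = 20 - 4*(-3 + P)/P)
(-13 + D(-3))**2 = (-13 + (16 + 12/(-3)))**2 = (-13 + (16 + 12*(-1/3)))**2 = (-13 + (16 - 4))**2 = (-13 + 12)**2 = (-1)**2 = 1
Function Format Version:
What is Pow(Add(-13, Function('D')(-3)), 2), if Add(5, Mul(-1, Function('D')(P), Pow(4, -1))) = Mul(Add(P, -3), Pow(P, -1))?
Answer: 1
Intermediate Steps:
Function('D')(P) = Add(20, Mul(-4, Pow(P, -1), Add(-3, P))) (Function('D')(P) = Add(20, Mul(-4, Mul(Add(P, -3), Pow(P, -1)))) = Add(20, Mul(-4, Mul(Add(-3, P), Pow(P, -1)))) = Add(20, Mul(-4, Mul(Pow(P, -1), Add(-3, P)))) = Add(20, Mul(-4, Pow(P, -1), Add(-3, P))))
Pow(Add(-13, Function('D')(-3)), 2) = Pow(Add(-13, Add(16, Mul(12, Pow(-3, -1)))), 2) = Pow(Add(-13, Add(16, Mul(12, Rational(-1, 3)))), 2) = Pow(Add(-13, Add(16, -4)), 2) = Pow(Add(-13, 12), 2) = Pow(-1, 2) = 1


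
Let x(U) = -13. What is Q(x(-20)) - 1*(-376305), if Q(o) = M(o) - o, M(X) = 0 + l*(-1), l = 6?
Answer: 376312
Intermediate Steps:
M(X) = -6 (M(X) = 0 + 6*(-1) = 0 - 6 = -6)
Q(o) = -6 - o
Q(x(-20)) - 1*(-376305) = (-6 - 1*(-13)) - 1*(-376305) = (-6 + 13) + 376305 = 7 + 376305 = 376312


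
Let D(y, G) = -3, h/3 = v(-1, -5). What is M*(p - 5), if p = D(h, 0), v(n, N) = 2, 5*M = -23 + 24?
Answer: -8/5 ≈ -1.6000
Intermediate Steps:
M = ⅕ (M = (-23 + 24)/5 = (⅕)*1 = ⅕ ≈ 0.20000)
h = 6 (h = 3*2 = 6)
p = -3
M*(p - 5) = (-3 - 5)/5 = (⅕)*(-8) = -8/5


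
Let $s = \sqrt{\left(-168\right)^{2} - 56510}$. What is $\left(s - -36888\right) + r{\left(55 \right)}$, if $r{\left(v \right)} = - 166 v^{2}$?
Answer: $-465262 + i \sqrt{28286} \approx -4.6526 \cdot 10^{5} + 168.18 i$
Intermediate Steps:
$s = i \sqrt{28286}$ ($s = \sqrt{28224 - 56510} = \sqrt{-28286} = i \sqrt{28286} \approx 168.18 i$)
$\left(s - -36888\right) + r{\left(55 \right)} = \left(i \sqrt{28286} - -36888\right) - 166 \cdot 55^{2} = \left(i \sqrt{28286} + 36888\right) - 502150 = \left(36888 + i \sqrt{28286}\right) - 502150 = -465262 + i \sqrt{28286}$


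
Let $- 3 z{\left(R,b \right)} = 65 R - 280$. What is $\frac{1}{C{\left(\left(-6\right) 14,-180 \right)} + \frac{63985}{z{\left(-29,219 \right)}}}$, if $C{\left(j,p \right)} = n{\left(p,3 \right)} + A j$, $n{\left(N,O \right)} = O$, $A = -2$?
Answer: $\frac{433}{112434} \approx 0.0038511$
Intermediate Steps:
$z{\left(R,b \right)} = \frac{280}{3} - \frac{65 R}{3}$ ($z{\left(R,b \right)} = - \frac{65 R - 280}{3} = - \frac{-280 + 65 R}{3} = \frac{280}{3} - \frac{65 R}{3}$)
$C{\left(j,p \right)} = 3 - 2 j$
$\frac{1}{C{\left(\left(-6\right) 14,-180 \right)} + \frac{63985}{z{\left(-29,219 \right)}}} = \frac{1}{\left(3 - 2 \left(\left(-6\right) 14\right)\right) + \frac{63985}{\frac{280}{3} - - \frac{1885}{3}}} = \frac{1}{\left(3 - -168\right) + \frac{63985}{\frac{280}{3} + \frac{1885}{3}}} = \frac{1}{\left(3 + 168\right) + \frac{63985}{\frac{2165}{3}}} = \frac{1}{171 + 63985 \cdot \frac{3}{2165}} = \frac{1}{171 + \frac{38391}{433}} = \frac{1}{\frac{112434}{433}} = \frac{433}{112434}$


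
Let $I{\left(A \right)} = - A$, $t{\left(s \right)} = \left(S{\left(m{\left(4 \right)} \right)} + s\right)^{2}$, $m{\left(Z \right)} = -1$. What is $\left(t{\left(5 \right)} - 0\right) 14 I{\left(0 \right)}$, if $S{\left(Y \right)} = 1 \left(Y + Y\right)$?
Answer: $0$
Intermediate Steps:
$S{\left(Y \right)} = 2 Y$ ($S{\left(Y \right)} = 1 \cdot 2 Y = 2 Y$)
$t{\left(s \right)} = \left(-2 + s\right)^{2}$ ($t{\left(s \right)} = \left(2 \left(-1\right) + s\right)^{2} = \left(-2 + s\right)^{2}$)
$\left(t{\left(5 \right)} - 0\right) 14 I{\left(0 \right)} = \left(\left(-2 + 5\right)^{2} - 0\right) 14 \left(\left(-1\right) 0\right) = \left(3^{2} + 0\right) 14 \cdot 0 = \left(9 + 0\right) 14 \cdot 0 = 9 \cdot 14 \cdot 0 = 126 \cdot 0 = 0$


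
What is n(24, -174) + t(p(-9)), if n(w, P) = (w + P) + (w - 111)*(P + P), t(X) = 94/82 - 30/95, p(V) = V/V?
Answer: 23468801/779 ≈ 30127.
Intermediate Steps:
p(V) = 1
t(X) = 647/779 (t(X) = 94*(1/82) - 30*1/95 = 47/41 - 6/19 = 647/779)
n(w, P) = P + w + 2*P*(-111 + w) (n(w, P) = (P + w) + (-111 + w)*(2*P) = (P + w) + 2*P*(-111 + w) = P + w + 2*P*(-111 + w))
n(24, -174) + t(p(-9)) = (24 - 221*(-174) + 2*(-174)*24) + 647/779 = (24 + 38454 - 8352) + 647/779 = 30126 + 647/779 = 23468801/779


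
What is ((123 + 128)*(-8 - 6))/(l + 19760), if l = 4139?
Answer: -3514/23899 ≈ -0.14704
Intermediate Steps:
((123 + 128)*(-8 - 6))/(l + 19760) = ((123 + 128)*(-8 - 6))/(4139 + 19760) = (251*(-14))/23899 = (1/23899)*(-3514) = -3514/23899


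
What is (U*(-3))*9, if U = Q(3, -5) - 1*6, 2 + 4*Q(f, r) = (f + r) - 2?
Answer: 405/2 ≈ 202.50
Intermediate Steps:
Q(f, r) = -1 + f/4 + r/4 (Q(f, r) = -½ + ((f + r) - 2)/4 = -½ + (-2 + f + r)/4 = -½ + (-½ + f/4 + r/4) = -1 + f/4 + r/4)
U = -15/2 (U = (-1 + (¼)*3 + (¼)*(-5)) - 1*6 = (-1 + ¾ - 5/4) - 6 = -3/2 - 6 = -15/2 ≈ -7.5000)
(U*(-3))*9 = -15/2*(-3)*9 = (45/2)*9 = 405/2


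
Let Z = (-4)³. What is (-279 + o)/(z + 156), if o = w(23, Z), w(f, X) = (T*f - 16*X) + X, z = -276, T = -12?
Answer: -27/8 ≈ -3.3750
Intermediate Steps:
Z = -64
w(f, X) = -15*X - 12*f (w(f, X) = (-12*f - 16*X) + X = (-16*X - 12*f) + X = -15*X - 12*f)
o = 684 (o = -15*(-64) - 12*23 = 960 - 276 = 684)
(-279 + o)/(z + 156) = (-279 + 684)/(-276 + 156) = 405/(-120) = 405*(-1/120) = -27/8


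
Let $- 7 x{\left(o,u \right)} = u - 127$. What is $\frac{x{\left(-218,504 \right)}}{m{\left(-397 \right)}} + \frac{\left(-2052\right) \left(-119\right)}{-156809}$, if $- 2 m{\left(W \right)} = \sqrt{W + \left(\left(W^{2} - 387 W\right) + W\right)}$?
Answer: $- \frac{244188}{156809} + \frac{377 \sqrt{310454}}{1086589} \approx -1.3639$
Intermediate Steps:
$m{\left(W \right)} = - \frac{\sqrt{W^{2} - 385 W}}{2}$ ($m{\left(W \right)} = - \frac{\sqrt{W + \left(\left(W^{2} - 387 W\right) + W\right)}}{2} = - \frac{\sqrt{W + \left(W^{2} - 386 W\right)}}{2} = - \frac{\sqrt{W^{2} - 385 W}}{2}$)
$x{\left(o,u \right)} = \frac{127}{7} - \frac{u}{7}$ ($x{\left(o,u \right)} = - \frac{u - 127}{7} = - \frac{-127 + u}{7} = \frac{127}{7} - \frac{u}{7}$)
$\frac{x{\left(-218,504 \right)}}{m{\left(-397 \right)}} + \frac{\left(-2052\right) \left(-119\right)}{-156809} = \frac{\frac{127}{7} - 72}{\left(- \frac{1}{2}\right) \sqrt{- 397 \left(-385 - 397\right)}} + \frac{\left(-2052\right) \left(-119\right)}{-156809} = \frac{\frac{127}{7} - 72}{\left(- \frac{1}{2}\right) \sqrt{\left(-397\right) \left(-782\right)}} + 244188 \left(- \frac{1}{156809}\right) = - \frac{377}{7 \left(- \frac{\sqrt{310454}}{2}\right)} - \frac{244188}{156809} = - \frac{377 \left(- \frac{\sqrt{310454}}{155227}\right)}{7} - \frac{244188}{156809} = \frac{377 \sqrt{310454}}{1086589} - \frac{244188}{156809} = - \frac{244188}{156809} + \frac{377 \sqrt{310454}}{1086589}$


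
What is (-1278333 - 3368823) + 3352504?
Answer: -1294652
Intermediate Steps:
(-1278333 - 3368823) + 3352504 = -4647156 + 3352504 = -1294652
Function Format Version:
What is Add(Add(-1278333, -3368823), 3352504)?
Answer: -1294652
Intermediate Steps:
Add(Add(-1278333, -3368823), 3352504) = Add(-4647156, 3352504) = -1294652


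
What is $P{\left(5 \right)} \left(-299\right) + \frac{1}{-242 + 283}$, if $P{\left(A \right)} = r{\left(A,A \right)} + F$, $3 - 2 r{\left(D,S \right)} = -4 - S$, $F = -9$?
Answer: $\frac{36778}{41} \approx 897.02$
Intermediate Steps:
$r{\left(D,S \right)} = \frac{7}{2} + \frac{S}{2}$ ($r{\left(D,S \right)} = \frac{3}{2} - \frac{-4 - S}{2} = \frac{3}{2} + \left(2 + \frac{S}{2}\right) = \frac{7}{2} + \frac{S}{2}$)
$P{\left(A \right)} = - \frac{11}{2} + \frac{A}{2}$ ($P{\left(A \right)} = \left(\frac{7}{2} + \frac{A}{2}\right) - 9 = - \frac{11}{2} + \frac{A}{2}$)
$P{\left(5 \right)} \left(-299\right) + \frac{1}{-242 + 283} = \left(- \frac{11}{2} + \frac{1}{2} \cdot 5\right) \left(-299\right) + \frac{1}{-242 + 283} = \left(- \frac{11}{2} + \frac{5}{2}\right) \left(-299\right) + \frac{1}{41} = \left(-3\right) \left(-299\right) + \frac{1}{41} = 897 + \frac{1}{41} = \frac{36778}{41}$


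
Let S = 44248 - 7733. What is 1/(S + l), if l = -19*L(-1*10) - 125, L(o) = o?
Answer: 1/36580 ≈ 2.7337e-5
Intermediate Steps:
S = 36515
l = 65 (l = -(-19)*10 - 125 = -19*(-10) - 125 = 190 - 125 = 65)
1/(S + l) = 1/(36515 + 65) = 1/36580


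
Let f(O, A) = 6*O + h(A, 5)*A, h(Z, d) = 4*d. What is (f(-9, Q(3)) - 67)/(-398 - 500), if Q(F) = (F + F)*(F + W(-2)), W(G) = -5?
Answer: 361/898 ≈ 0.40200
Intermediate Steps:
Q(F) = 2*F*(-5 + F) (Q(F) = (F + F)*(F - 5) = (2*F)*(-5 + F) = 2*F*(-5 + F))
f(O, A) = 6*O + 20*A (f(O, A) = 6*O + (4*5)*A = 6*O + 20*A)
(f(-9, Q(3)) - 67)/(-398 - 500) = ((6*(-9) + 20*(2*3*(-5 + 3))) - 67)/(-398 - 500) = ((-54 + 20*(2*3*(-2))) - 67)/(-898) = ((-54 + 20*(-12)) - 67)*(-1/898) = ((-54 - 240) - 67)*(-1/898) = (-294 - 67)*(-1/898) = -361*(-1/898) = 361/898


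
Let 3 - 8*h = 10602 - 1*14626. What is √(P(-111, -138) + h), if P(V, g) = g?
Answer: √5846/4 ≈ 19.115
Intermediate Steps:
h = 4027/8 (h = 3/8 - (10602 - 1*14626)/8 = 3/8 - (10602 - 14626)/8 = 3/8 - ⅛*(-4024) = 3/8 + 503 = 4027/8 ≈ 503.38)
√(P(-111, -138) + h) = √(-138 + 4027/8) = √(2923/8) = √5846/4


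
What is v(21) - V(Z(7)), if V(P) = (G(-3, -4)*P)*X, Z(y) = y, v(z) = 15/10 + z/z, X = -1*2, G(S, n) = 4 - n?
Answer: 229/2 ≈ 114.50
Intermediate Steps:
X = -2
v(z) = 5/2 (v(z) = 15*(⅒) + 1 = 3/2 + 1 = 5/2)
V(P) = -16*P (V(P) = ((4 - 1*(-4))*P)*(-2) = ((4 + 4)*P)*(-2) = (8*P)*(-2) = -16*P)
v(21) - V(Z(7)) = 5/2 - (-16)*7 = 5/2 - 1*(-112) = 5/2 + 112 = 229/2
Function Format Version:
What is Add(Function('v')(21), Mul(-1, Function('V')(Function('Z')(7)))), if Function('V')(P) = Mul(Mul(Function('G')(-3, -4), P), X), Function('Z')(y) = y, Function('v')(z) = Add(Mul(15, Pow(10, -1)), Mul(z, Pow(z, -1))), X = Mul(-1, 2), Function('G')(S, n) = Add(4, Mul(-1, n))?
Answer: Rational(229, 2) ≈ 114.50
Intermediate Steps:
X = -2
Function('v')(z) = Rational(5, 2) (Function('v')(z) = Add(Mul(15, Rational(1, 10)), 1) = Add(Rational(3, 2), 1) = Rational(5, 2))
Function('V')(P) = Mul(-16, P) (Function('V')(P) = Mul(Mul(Add(4, Mul(-1, -4)), P), -2) = Mul(Mul(Add(4, 4), P), -2) = Mul(Mul(8, P), -2) = Mul(-16, P))
Add(Function('v')(21), Mul(-1, Function('V')(Function('Z')(7)))) = Add(Rational(5, 2), Mul(-1, Mul(-16, 7))) = Add(Rational(5, 2), Mul(-1, -112)) = Add(Rational(5, 2), 112) = Rational(229, 2)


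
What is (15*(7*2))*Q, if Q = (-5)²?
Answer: 5250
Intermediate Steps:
Q = 25
(15*(7*2))*Q = (15*(7*2))*25 = (15*14)*25 = 210*25 = 5250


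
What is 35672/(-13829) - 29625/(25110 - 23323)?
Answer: -473429989/24712423 ≈ -19.158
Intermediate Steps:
35672/(-13829) - 29625/(25110 - 23323) = 35672*(-1/13829) - 29625/1787 = -35672/13829 - 29625*1/1787 = -35672/13829 - 29625/1787 = -473429989/24712423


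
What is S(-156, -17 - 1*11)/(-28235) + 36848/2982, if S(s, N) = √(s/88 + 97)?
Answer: 2632/213 - √46090/621170 ≈ 12.356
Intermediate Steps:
S(s, N) = √(97 + s/88) (S(s, N) = √(s*(1/88) + 97) = √(s/88 + 97) = √(97 + s/88))
S(-156, -17 - 1*11)/(-28235) + 36848/2982 = (√(187792 + 22*(-156))/44)/(-28235) + 36848/2982 = (√(187792 - 3432)/44)*(-1/28235) + 36848*(1/2982) = (√184360/44)*(-1/28235) + 2632/213 = ((2*√46090)/44)*(-1/28235) + 2632/213 = (√46090/22)*(-1/28235) + 2632/213 = -√46090/621170 + 2632/213 = 2632/213 - √46090/621170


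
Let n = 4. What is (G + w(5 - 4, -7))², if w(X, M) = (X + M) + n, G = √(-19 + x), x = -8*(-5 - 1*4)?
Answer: (-2 + √53)² ≈ 27.880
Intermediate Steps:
x = 72 (x = -8*(-5 - 4) = -8*(-9) = 72)
G = √53 (G = √(-19 + 72) = √53 ≈ 7.2801)
w(X, M) = 4 + M + X (w(X, M) = (X + M) + 4 = (M + X) + 4 = 4 + M + X)
(G + w(5 - 4, -7))² = (√53 + (4 - 7 + (5 - 4)))² = (√53 + (4 - 7 + 1))² = (√53 - 2)² = (-2 + √53)²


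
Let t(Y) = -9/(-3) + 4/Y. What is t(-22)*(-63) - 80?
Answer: -2833/11 ≈ -257.55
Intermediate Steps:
t(Y) = 3 + 4/Y (t(Y) = -9*(-⅓) + 4/Y = 3 + 4/Y)
t(-22)*(-63) - 80 = (3 + 4/(-22))*(-63) - 80 = (3 + 4*(-1/22))*(-63) - 80 = (3 - 2/11)*(-63) - 80 = (31/11)*(-63) - 80 = -1953/11 - 80 = -2833/11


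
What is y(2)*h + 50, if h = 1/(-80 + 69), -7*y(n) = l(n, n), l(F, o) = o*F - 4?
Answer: 50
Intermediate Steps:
l(F, o) = -4 + F*o (l(F, o) = F*o - 4 = -4 + F*o)
y(n) = 4/7 - n²/7 (y(n) = -(-4 + n*n)/7 = -(-4 + n²)/7 = 4/7 - n²/7)
h = -1/11 (h = 1/(-11) = -1/11 ≈ -0.090909)
y(2)*h + 50 = (4/7 - ⅐*2²)*(-1/11) + 50 = (4/7 - ⅐*4)*(-1/11) + 50 = (4/7 - 4/7)*(-1/11) + 50 = 0*(-1/11) + 50 = 0 + 50 = 50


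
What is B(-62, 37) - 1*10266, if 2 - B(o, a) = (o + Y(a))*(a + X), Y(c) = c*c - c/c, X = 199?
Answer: -318480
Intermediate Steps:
Y(c) = -1 + c² (Y(c) = c² - 1*1 = c² - 1 = -1 + c²)
B(o, a) = 2 - (199 + a)*(-1 + o + a²) (B(o, a) = 2 - (o + (-1 + a²))*(a + 199) = 2 - (-1 + o + a²)*(199 + a) = 2 - (199 + a)*(-1 + o + a²))
B(-62, 37) - 1*10266 = (201 + 37 - 1*37³ - 199*(-62) - 199*37² - 1*37*(-62)) - 1*10266 = (201 + 37 - 1*50653 + 12338 - 199*1369 + 2294) - 10266 = (201 + 37 - 50653 + 12338 - 272431 + 2294) - 10266 = -308214 - 10266 = -318480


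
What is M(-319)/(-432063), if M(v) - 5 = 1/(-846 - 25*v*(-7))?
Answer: -283354/24485442273 ≈ -1.1572e-5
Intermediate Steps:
M(v) = 5 + 1/(-846 + 175*v) (M(v) = 5 + 1/(-846 - 25*v*(-7)) = 5 + 1/(-846 + 175*v))
M(-319)/(-432063) = ((-4229 + 875*(-319))/(-846 + 175*(-319)))/(-432063) = ((-4229 - 279125)/(-846 - 55825))*(-1/432063) = (-283354/(-56671))*(-1/432063) = -1/56671*(-283354)*(-1/432063) = (283354/56671)*(-1/432063) = -283354/24485442273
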